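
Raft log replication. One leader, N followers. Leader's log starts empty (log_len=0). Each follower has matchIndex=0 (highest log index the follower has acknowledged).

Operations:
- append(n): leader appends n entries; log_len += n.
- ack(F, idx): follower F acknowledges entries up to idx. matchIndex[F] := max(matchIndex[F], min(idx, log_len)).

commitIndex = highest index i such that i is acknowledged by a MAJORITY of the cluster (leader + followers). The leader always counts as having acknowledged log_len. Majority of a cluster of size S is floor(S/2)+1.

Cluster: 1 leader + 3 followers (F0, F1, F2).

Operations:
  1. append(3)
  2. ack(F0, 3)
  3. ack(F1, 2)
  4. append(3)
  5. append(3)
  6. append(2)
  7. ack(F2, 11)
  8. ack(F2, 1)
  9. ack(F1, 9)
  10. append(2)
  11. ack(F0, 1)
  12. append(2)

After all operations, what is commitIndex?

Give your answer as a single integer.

Answer: 9

Derivation:
Op 1: append 3 -> log_len=3
Op 2: F0 acks idx 3 -> match: F0=3 F1=0 F2=0; commitIndex=0
Op 3: F1 acks idx 2 -> match: F0=3 F1=2 F2=0; commitIndex=2
Op 4: append 3 -> log_len=6
Op 5: append 3 -> log_len=9
Op 6: append 2 -> log_len=11
Op 7: F2 acks idx 11 -> match: F0=3 F1=2 F2=11; commitIndex=3
Op 8: F2 acks idx 1 -> match: F0=3 F1=2 F2=11; commitIndex=3
Op 9: F1 acks idx 9 -> match: F0=3 F1=9 F2=11; commitIndex=9
Op 10: append 2 -> log_len=13
Op 11: F0 acks idx 1 -> match: F0=3 F1=9 F2=11; commitIndex=9
Op 12: append 2 -> log_len=15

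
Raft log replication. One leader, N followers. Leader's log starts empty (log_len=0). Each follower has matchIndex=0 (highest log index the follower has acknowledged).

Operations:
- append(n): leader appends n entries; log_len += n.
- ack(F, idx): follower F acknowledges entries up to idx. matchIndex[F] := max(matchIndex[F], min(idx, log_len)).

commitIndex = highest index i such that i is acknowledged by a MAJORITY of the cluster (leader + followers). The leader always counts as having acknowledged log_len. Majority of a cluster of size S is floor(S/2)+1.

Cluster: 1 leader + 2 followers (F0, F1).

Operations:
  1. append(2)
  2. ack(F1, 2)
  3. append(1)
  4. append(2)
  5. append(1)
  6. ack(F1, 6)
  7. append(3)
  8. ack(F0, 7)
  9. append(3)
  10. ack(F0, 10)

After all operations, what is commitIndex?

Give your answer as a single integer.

Op 1: append 2 -> log_len=2
Op 2: F1 acks idx 2 -> match: F0=0 F1=2; commitIndex=2
Op 3: append 1 -> log_len=3
Op 4: append 2 -> log_len=5
Op 5: append 1 -> log_len=6
Op 6: F1 acks idx 6 -> match: F0=0 F1=6; commitIndex=6
Op 7: append 3 -> log_len=9
Op 8: F0 acks idx 7 -> match: F0=7 F1=6; commitIndex=7
Op 9: append 3 -> log_len=12
Op 10: F0 acks idx 10 -> match: F0=10 F1=6; commitIndex=10

Answer: 10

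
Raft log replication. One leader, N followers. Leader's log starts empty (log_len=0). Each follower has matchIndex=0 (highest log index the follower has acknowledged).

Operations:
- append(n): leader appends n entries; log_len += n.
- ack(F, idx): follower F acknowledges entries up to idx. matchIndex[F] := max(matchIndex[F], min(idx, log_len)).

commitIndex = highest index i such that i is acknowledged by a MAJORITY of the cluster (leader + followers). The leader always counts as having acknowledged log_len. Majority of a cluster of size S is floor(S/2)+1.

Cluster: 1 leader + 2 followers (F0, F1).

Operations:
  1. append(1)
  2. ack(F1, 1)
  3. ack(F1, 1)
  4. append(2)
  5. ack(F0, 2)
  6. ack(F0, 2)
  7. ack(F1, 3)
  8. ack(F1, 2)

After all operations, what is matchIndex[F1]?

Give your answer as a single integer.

Answer: 3

Derivation:
Op 1: append 1 -> log_len=1
Op 2: F1 acks idx 1 -> match: F0=0 F1=1; commitIndex=1
Op 3: F1 acks idx 1 -> match: F0=0 F1=1; commitIndex=1
Op 4: append 2 -> log_len=3
Op 5: F0 acks idx 2 -> match: F0=2 F1=1; commitIndex=2
Op 6: F0 acks idx 2 -> match: F0=2 F1=1; commitIndex=2
Op 7: F1 acks idx 3 -> match: F0=2 F1=3; commitIndex=3
Op 8: F1 acks idx 2 -> match: F0=2 F1=3; commitIndex=3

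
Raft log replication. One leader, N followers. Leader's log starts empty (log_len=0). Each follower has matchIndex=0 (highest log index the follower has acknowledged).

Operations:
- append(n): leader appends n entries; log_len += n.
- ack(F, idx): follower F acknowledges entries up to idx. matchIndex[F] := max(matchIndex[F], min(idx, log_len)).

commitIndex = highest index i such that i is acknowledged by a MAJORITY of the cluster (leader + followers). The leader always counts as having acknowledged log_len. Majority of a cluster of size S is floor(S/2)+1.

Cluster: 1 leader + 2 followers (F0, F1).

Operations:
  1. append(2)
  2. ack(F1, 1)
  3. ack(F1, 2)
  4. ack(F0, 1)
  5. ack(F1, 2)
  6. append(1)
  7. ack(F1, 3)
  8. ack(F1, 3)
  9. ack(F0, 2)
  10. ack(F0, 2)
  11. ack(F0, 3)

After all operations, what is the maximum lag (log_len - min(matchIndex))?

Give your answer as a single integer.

Answer: 0

Derivation:
Op 1: append 2 -> log_len=2
Op 2: F1 acks idx 1 -> match: F0=0 F1=1; commitIndex=1
Op 3: F1 acks idx 2 -> match: F0=0 F1=2; commitIndex=2
Op 4: F0 acks idx 1 -> match: F0=1 F1=2; commitIndex=2
Op 5: F1 acks idx 2 -> match: F0=1 F1=2; commitIndex=2
Op 6: append 1 -> log_len=3
Op 7: F1 acks idx 3 -> match: F0=1 F1=3; commitIndex=3
Op 8: F1 acks idx 3 -> match: F0=1 F1=3; commitIndex=3
Op 9: F0 acks idx 2 -> match: F0=2 F1=3; commitIndex=3
Op 10: F0 acks idx 2 -> match: F0=2 F1=3; commitIndex=3
Op 11: F0 acks idx 3 -> match: F0=3 F1=3; commitIndex=3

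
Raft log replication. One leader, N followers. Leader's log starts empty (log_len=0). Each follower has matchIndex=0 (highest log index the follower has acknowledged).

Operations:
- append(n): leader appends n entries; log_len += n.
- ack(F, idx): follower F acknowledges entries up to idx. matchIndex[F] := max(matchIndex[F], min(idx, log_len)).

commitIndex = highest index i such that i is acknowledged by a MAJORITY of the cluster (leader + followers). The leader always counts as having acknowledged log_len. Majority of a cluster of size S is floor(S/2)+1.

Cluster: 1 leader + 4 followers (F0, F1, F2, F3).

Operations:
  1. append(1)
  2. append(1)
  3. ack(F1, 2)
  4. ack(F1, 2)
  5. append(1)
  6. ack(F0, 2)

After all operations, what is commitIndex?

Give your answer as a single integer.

Answer: 2

Derivation:
Op 1: append 1 -> log_len=1
Op 2: append 1 -> log_len=2
Op 3: F1 acks idx 2 -> match: F0=0 F1=2 F2=0 F3=0; commitIndex=0
Op 4: F1 acks idx 2 -> match: F0=0 F1=2 F2=0 F3=0; commitIndex=0
Op 5: append 1 -> log_len=3
Op 6: F0 acks idx 2 -> match: F0=2 F1=2 F2=0 F3=0; commitIndex=2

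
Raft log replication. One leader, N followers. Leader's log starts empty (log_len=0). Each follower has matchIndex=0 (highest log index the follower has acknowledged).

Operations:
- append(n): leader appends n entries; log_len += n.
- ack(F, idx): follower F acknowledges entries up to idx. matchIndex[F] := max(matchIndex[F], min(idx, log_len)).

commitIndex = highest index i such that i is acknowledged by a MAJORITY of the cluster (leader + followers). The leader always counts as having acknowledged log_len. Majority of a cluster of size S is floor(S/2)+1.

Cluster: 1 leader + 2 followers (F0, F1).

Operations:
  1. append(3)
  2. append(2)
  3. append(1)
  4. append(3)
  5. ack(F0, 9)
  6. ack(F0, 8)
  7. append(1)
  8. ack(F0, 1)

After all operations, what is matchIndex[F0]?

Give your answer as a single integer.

Op 1: append 3 -> log_len=3
Op 2: append 2 -> log_len=5
Op 3: append 1 -> log_len=6
Op 4: append 3 -> log_len=9
Op 5: F0 acks idx 9 -> match: F0=9 F1=0; commitIndex=9
Op 6: F0 acks idx 8 -> match: F0=9 F1=0; commitIndex=9
Op 7: append 1 -> log_len=10
Op 8: F0 acks idx 1 -> match: F0=9 F1=0; commitIndex=9

Answer: 9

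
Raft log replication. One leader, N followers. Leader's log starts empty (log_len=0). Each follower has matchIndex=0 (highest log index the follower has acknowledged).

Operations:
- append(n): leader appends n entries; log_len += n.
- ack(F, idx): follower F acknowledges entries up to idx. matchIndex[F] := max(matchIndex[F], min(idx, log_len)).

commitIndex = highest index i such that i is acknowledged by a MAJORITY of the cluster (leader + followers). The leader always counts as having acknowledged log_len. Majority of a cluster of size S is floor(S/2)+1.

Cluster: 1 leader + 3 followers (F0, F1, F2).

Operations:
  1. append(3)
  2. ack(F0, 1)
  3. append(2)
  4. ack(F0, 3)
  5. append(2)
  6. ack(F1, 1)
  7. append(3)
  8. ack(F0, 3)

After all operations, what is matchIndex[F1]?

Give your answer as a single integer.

Answer: 1

Derivation:
Op 1: append 3 -> log_len=3
Op 2: F0 acks idx 1 -> match: F0=1 F1=0 F2=0; commitIndex=0
Op 3: append 2 -> log_len=5
Op 4: F0 acks idx 3 -> match: F0=3 F1=0 F2=0; commitIndex=0
Op 5: append 2 -> log_len=7
Op 6: F1 acks idx 1 -> match: F0=3 F1=1 F2=0; commitIndex=1
Op 7: append 3 -> log_len=10
Op 8: F0 acks idx 3 -> match: F0=3 F1=1 F2=0; commitIndex=1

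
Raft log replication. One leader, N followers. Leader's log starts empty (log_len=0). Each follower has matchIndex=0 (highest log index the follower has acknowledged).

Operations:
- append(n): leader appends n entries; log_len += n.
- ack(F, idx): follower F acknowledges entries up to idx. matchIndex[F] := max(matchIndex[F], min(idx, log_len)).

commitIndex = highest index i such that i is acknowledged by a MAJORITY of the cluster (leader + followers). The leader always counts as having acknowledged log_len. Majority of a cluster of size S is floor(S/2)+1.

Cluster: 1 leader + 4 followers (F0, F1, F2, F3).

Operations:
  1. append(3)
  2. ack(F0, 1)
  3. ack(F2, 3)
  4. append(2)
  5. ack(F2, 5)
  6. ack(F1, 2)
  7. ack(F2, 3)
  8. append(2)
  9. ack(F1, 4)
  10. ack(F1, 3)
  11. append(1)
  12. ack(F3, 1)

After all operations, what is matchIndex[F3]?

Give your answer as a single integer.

Answer: 1

Derivation:
Op 1: append 3 -> log_len=3
Op 2: F0 acks idx 1 -> match: F0=1 F1=0 F2=0 F3=0; commitIndex=0
Op 3: F2 acks idx 3 -> match: F0=1 F1=0 F2=3 F3=0; commitIndex=1
Op 4: append 2 -> log_len=5
Op 5: F2 acks idx 5 -> match: F0=1 F1=0 F2=5 F3=0; commitIndex=1
Op 6: F1 acks idx 2 -> match: F0=1 F1=2 F2=5 F3=0; commitIndex=2
Op 7: F2 acks idx 3 -> match: F0=1 F1=2 F2=5 F3=0; commitIndex=2
Op 8: append 2 -> log_len=7
Op 9: F1 acks idx 4 -> match: F0=1 F1=4 F2=5 F3=0; commitIndex=4
Op 10: F1 acks idx 3 -> match: F0=1 F1=4 F2=5 F3=0; commitIndex=4
Op 11: append 1 -> log_len=8
Op 12: F3 acks idx 1 -> match: F0=1 F1=4 F2=5 F3=1; commitIndex=4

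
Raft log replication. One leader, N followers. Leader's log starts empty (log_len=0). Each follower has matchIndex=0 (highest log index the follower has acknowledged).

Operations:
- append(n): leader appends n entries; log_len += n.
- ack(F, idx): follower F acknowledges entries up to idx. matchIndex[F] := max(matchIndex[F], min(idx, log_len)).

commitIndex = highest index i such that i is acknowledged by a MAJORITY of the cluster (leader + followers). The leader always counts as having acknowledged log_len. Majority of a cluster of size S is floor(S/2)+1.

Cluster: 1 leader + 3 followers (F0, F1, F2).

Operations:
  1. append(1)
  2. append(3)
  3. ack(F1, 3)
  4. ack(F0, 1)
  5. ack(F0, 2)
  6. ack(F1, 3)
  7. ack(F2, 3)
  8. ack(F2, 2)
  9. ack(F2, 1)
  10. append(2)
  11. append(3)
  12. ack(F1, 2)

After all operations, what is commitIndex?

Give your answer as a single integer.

Answer: 3

Derivation:
Op 1: append 1 -> log_len=1
Op 2: append 3 -> log_len=4
Op 3: F1 acks idx 3 -> match: F0=0 F1=3 F2=0; commitIndex=0
Op 4: F0 acks idx 1 -> match: F0=1 F1=3 F2=0; commitIndex=1
Op 5: F0 acks idx 2 -> match: F0=2 F1=3 F2=0; commitIndex=2
Op 6: F1 acks idx 3 -> match: F0=2 F1=3 F2=0; commitIndex=2
Op 7: F2 acks idx 3 -> match: F0=2 F1=3 F2=3; commitIndex=3
Op 8: F2 acks idx 2 -> match: F0=2 F1=3 F2=3; commitIndex=3
Op 9: F2 acks idx 1 -> match: F0=2 F1=3 F2=3; commitIndex=3
Op 10: append 2 -> log_len=6
Op 11: append 3 -> log_len=9
Op 12: F1 acks idx 2 -> match: F0=2 F1=3 F2=3; commitIndex=3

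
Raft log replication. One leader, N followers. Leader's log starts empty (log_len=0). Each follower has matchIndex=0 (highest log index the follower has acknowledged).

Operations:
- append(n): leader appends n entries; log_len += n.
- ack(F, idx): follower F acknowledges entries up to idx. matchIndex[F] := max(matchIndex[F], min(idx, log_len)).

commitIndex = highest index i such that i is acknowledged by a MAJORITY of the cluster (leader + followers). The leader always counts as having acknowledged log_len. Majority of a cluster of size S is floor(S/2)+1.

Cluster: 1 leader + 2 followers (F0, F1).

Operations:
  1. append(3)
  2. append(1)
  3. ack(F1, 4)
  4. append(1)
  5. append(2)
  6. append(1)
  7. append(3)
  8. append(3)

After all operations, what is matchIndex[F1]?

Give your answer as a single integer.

Answer: 4

Derivation:
Op 1: append 3 -> log_len=3
Op 2: append 1 -> log_len=4
Op 3: F1 acks idx 4 -> match: F0=0 F1=4; commitIndex=4
Op 4: append 1 -> log_len=5
Op 5: append 2 -> log_len=7
Op 6: append 1 -> log_len=8
Op 7: append 3 -> log_len=11
Op 8: append 3 -> log_len=14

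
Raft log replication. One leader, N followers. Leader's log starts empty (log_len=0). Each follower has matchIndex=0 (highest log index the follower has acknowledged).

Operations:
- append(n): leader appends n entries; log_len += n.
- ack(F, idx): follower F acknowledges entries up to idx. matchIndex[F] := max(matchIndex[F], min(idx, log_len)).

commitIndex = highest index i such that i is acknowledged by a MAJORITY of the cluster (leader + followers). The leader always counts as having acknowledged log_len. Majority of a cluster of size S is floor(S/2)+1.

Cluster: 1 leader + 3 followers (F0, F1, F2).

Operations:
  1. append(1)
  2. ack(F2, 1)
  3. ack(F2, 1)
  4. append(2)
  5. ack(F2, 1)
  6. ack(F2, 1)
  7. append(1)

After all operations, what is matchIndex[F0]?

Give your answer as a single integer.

Op 1: append 1 -> log_len=1
Op 2: F2 acks idx 1 -> match: F0=0 F1=0 F2=1; commitIndex=0
Op 3: F2 acks idx 1 -> match: F0=0 F1=0 F2=1; commitIndex=0
Op 4: append 2 -> log_len=3
Op 5: F2 acks idx 1 -> match: F0=0 F1=0 F2=1; commitIndex=0
Op 6: F2 acks idx 1 -> match: F0=0 F1=0 F2=1; commitIndex=0
Op 7: append 1 -> log_len=4

Answer: 0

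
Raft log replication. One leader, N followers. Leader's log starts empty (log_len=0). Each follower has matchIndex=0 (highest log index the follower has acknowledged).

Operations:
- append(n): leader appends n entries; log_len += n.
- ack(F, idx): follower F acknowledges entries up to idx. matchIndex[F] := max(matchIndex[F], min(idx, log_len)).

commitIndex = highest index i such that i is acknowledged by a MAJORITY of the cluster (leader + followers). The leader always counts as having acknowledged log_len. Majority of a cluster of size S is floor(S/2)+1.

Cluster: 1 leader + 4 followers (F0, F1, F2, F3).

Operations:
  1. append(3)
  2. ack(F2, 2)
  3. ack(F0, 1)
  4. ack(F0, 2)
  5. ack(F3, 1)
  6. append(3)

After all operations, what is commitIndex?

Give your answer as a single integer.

Answer: 2

Derivation:
Op 1: append 3 -> log_len=3
Op 2: F2 acks idx 2 -> match: F0=0 F1=0 F2=2 F3=0; commitIndex=0
Op 3: F0 acks idx 1 -> match: F0=1 F1=0 F2=2 F3=0; commitIndex=1
Op 4: F0 acks idx 2 -> match: F0=2 F1=0 F2=2 F3=0; commitIndex=2
Op 5: F3 acks idx 1 -> match: F0=2 F1=0 F2=2 F3=1; commitIndex=2
Op 6: append 3 -> log_len=6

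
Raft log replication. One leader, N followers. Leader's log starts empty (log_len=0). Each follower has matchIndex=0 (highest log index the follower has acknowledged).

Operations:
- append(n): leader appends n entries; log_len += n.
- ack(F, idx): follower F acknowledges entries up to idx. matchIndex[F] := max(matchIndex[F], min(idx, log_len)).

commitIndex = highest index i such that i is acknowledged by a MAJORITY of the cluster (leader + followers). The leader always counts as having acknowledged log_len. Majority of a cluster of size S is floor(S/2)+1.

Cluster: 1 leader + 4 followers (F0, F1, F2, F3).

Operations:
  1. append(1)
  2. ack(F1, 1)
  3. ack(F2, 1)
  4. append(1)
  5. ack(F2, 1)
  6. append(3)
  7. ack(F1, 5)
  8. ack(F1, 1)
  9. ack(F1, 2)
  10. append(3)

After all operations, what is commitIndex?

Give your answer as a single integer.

Answer: 1

Derivation:
Op 1: append 1 -> log_len=1
Op 2: F1 acks idx 1 -> match: F0=0 F1=1 F2=0 F3=0; commitIndex=0
Op 3: F2 acks idx 1 -> match: F0=0 F1=1 F2=1 F3=0; commitIndex=1
Op 4: append 1 -> log_len=2
Op 5: F2 acks idx 1 -> match: F0=0 F1=1 F2=1 F3=0; commitIndex=1
Op 6: append 3 -> log_len=5
Op 7: F1 acks idx 5 -> match: F0=0 F1=5 F2=1 F3=0; commitIndex=1
Op 8: F1 acks idx 1 -> match: F0=0 F1=5 F2=1 F3=0; commitIndex=1
Op 9: F1 acks idx 2 -> match: F0=0 F1=5 F2=1 F3=0; commitIndex=1
Op 10: append 3 -> log_len=8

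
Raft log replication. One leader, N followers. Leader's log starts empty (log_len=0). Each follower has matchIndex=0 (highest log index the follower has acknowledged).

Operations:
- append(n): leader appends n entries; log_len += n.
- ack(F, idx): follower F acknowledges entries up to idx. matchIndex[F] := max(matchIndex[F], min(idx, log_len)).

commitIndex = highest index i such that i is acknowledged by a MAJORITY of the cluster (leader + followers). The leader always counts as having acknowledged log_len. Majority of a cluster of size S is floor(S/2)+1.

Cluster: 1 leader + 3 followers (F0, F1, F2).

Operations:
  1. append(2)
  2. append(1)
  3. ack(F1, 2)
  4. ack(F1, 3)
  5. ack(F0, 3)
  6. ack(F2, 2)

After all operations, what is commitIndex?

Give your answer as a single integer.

Answer: 3

Derivation:
Op 1: append 2 -> log_len=2
Op 2: append 1 -> log_len=3
Op 3: F1 acks idx 2 -> match: F0=0 F1=2 F2=0; commitIndex=0
Op 4: F1 acks idx 3 -> match: F0=0 F1=3 F2=0; commitIndex=0
Op 5: F0 acks idx 3 -> match: F0=3 F1=3 F2=0; commitIndex=3
Op 6: F2 acks idx 2 -> match: F0=3 F1=3 F2=2; commitIndex=3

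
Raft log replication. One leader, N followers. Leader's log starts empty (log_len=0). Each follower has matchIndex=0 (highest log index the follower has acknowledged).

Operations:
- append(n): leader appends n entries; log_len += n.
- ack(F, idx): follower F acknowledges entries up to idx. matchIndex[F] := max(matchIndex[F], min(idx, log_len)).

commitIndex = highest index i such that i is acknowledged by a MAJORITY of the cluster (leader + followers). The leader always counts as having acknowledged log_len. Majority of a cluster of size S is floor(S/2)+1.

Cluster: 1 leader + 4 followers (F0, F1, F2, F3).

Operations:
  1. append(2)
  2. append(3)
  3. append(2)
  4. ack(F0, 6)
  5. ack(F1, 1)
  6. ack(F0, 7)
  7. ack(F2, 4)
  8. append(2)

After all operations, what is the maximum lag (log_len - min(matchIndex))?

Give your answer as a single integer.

Answer: 9

Derivation:
Op 1: append 2 -> log_len=2
Op 2: append 3 -> log_len=5
Op 3: append 2 -> log_len=7
Op 4: F0 acks idx 6 -> match: F0=6 F1=0 F2=0 F3=0; commitIndex=0
Op 5: F1 acks idx 1 -> match: F0=6 F1=1 F2=0 F3=0; commitIndex=1
Op 6: F0 acks idx 7 -> match: F0=7 F1=1 F2=0 F3=0; commitIndex=1
Op 7: F2 acks idx 4 -> match: F0=7 F1=1 F2=4 F3=0; commitIndex=4
Op 8: append 2 -> log_len=9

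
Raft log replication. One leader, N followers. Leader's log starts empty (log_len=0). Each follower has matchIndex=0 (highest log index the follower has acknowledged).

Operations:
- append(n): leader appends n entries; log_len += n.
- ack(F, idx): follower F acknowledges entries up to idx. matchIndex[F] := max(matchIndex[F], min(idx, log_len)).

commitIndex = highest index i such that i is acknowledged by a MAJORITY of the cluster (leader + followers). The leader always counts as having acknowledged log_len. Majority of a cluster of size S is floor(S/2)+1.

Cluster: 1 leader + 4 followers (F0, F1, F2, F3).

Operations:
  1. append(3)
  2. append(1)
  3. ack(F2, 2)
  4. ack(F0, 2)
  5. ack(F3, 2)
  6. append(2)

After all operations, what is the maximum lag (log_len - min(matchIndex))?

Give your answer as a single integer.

Op 1: append 3 -> log_len=3
Op 2: append 1 -> log_len=4
Op 3: F2 acks idx 2 -> match: F0=0 F1=0 F2=2 F3=0; commitIndex=0
Op 4: F0 acks idx 2 -> match: F0=2 F1=0 F2=2 F3=0; commitIndex=2
Op 5: F3 acks idx 2 -> match: F0=2 F1=0 F2=2 F3=2; commitIndex=2
Op 6: append 2 -> log_len=6

Answer: 6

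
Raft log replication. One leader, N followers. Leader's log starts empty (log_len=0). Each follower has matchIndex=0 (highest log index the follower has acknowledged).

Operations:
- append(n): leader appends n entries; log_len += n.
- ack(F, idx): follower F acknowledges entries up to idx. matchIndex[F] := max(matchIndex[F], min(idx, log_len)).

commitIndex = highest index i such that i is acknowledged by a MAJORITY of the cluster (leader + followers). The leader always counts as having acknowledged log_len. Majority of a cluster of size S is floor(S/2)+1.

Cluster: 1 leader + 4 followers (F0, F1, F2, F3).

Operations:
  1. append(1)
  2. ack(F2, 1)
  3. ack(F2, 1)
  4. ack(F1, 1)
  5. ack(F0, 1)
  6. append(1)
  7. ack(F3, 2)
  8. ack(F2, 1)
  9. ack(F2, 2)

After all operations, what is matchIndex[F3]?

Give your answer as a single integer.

Op 1: append 1 -> log_len=1
Op 2: F2 acks idx 1 -> match: F0=0 F1=0 F2=1 F3=0; commitIndex=0
Op 3: F2 acks idx 1 -> match: F0=0 F1=0 F2=1 F3=0; commitIndex=0
Op 4: F1 acks idx 1 -> match: F0=0 F1=1 F2=1 F3=0; commitIndex=1
Op 5: F0 acks idx 1 -> match: F0=1 F1=1 F2=1 F3=0; commitIndex=1
Op 6: append 1 -> log_len=2
Op 7: F3 acks idx 2 -> match: F0=1 F1=1 F2=1 F3=2; commitIndex=1
Op 8: F2 acks idx 1 -> match: F0=1 F1=1 F2=1 F3=2; commitIndex=1
Op 9: F2 acks idx 2 -> match: F0=1 F1=1 F2=2 F3=2; commitIndex=2

Answer: 2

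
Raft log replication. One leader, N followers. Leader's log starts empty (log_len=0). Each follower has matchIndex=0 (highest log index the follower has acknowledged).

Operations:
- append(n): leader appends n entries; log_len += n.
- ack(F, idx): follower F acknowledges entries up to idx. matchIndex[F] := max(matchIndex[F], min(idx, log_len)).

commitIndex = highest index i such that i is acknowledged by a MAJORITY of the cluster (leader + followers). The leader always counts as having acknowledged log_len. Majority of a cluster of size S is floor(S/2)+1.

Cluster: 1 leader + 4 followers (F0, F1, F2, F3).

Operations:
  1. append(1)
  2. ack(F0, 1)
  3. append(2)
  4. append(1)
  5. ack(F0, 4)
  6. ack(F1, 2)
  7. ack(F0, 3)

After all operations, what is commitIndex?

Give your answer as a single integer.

Op 1: append 1 -> log_len=1
Op 2: F0 acks idx 1 -> match: F0=1 F1=0 F2=0 F3=0; commitIndex=0
Op 3: append 2 -> log_len=3
Op 4: append 1 -> log_len=4
Op 5: F0 acks idx 4 -> match: F0=4 F1=0 F2=0 F3=0; commitIndex=0
Op 6: F1 acks idx 2 -> match: F0=4 F1=2 F2=0 F3=0; commitIndex=2
Op 7: F0 acks idx 3 -> match: F0=4 F1=2 F2=0 F3=0; commitIndex=2

Answer: 2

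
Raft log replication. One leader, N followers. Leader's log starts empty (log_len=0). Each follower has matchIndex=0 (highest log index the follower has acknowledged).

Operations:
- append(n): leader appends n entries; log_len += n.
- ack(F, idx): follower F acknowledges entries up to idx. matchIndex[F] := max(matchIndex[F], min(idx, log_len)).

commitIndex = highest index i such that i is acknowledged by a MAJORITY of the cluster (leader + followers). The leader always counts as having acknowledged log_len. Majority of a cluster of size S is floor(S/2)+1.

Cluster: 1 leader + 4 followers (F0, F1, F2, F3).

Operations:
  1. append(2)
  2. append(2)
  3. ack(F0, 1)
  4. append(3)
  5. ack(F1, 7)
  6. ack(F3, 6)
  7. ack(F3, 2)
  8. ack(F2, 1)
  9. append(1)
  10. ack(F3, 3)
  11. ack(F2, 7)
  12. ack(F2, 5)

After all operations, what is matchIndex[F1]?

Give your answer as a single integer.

Answer: 7

Derivation:
Op 1: append 2 -> log_len=2
Op 2: append 2 -> log_len=4
Op 3: F0 acks idx 1 -> match: F0=1 F1=0 F2=0 F3=0; commitIndex=0
Op 4: append 3 -> log_len=7
Op 5: F1 acks idx 7 -> match: F0=1 F1=7 F2=0 F3=0; commitIndex=1
Op 6: F3 acks idx 6 -> match: F0=1 F1=7 F2=0 F3=6; commitIndex=6
Op 7: F3 acks idx 2 -> match: F0=1 F1=7 F2=0 F3=6; commitIndex=6
Op 8: F2 acks idx 1 -> match: F0=1 F1=7 F2=1 F3=6; commitIndex=6
Op 9: append 1 -> log_len=8
Op 10: F3 acks idx 3 -> match: F0=1 F1=7 F2=1 F3=6; commitIndex=6
Op 11: F2 acks idx 7 -> match: F0=1 F1=7 F2=7 F3=6; commitIndex=7
Op 12: F2 acks idx 5 -> match: F0=1 F1=7 F2=7 F3=6; commitIndex=7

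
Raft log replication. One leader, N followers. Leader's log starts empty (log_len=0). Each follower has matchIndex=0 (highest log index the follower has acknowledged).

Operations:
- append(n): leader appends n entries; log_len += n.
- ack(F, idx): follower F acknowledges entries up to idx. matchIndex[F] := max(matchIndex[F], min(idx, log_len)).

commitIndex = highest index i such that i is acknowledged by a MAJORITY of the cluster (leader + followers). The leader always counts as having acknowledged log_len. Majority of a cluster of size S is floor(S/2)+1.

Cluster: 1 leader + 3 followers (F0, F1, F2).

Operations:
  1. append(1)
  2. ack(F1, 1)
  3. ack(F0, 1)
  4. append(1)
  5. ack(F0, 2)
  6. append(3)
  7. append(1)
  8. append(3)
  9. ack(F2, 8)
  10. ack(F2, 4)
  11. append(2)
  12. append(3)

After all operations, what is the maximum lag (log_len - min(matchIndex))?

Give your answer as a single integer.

Answer: 13

Derivation:
Op 1: append 1 -> log_len=1
Op 2: F1 acks idx 1 -> match: F0=0 F1=1 F2=0; commitIndex=0
Op 3: F0 acks idx 1 -> match: F0=1 F1=1 F2=0; commitIndex=1
Op 4: append 1 -> log_len=2
Op 5: F0 acks idx 2 -> match: F0=2 F1=1 F2=0; commitIndex=1
Op 6: append 3 -> log_len=5
Op 7: append 1 -> log_len=6
Op 8: append 3 -> log_len=9
Op 9: F2 acks idx 8 -> match: F0=2 F1=1 F2=8; commitIndex=2
Op 10: F2 acks idx 4 -> match: F0=2 F1=1 F2=8; commitIndex=2
Op 11: append 2 -> log_len=11
Op 12: append 3 -> log_len=14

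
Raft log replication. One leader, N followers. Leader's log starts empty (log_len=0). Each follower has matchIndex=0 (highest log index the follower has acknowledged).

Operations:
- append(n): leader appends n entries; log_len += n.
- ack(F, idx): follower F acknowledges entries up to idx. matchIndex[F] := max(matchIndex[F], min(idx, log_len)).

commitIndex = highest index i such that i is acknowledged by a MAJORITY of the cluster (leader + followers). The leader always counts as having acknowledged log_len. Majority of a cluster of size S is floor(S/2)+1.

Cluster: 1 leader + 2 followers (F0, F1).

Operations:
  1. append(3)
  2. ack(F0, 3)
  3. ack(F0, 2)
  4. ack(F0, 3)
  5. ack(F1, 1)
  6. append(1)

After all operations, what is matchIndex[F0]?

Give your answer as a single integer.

Answer: 3

Derivation:
Op 1: append 3 -> log_len=3
Op 2: F0 acks idx 3 -> match: F0=3 F1=0; commitIndex=3
Op 3: F0 acks idx 2 -> match: F0=3 F1=0; commitIndex=3
Op 4: F0 acks idx 3 -> match: F0=3 F1=0; commitIndex=3
Op 5: F1 acks idx 1 -> match: F0=3 F1=1; commitIndex=3
Op 6: append 1 -> log_len=4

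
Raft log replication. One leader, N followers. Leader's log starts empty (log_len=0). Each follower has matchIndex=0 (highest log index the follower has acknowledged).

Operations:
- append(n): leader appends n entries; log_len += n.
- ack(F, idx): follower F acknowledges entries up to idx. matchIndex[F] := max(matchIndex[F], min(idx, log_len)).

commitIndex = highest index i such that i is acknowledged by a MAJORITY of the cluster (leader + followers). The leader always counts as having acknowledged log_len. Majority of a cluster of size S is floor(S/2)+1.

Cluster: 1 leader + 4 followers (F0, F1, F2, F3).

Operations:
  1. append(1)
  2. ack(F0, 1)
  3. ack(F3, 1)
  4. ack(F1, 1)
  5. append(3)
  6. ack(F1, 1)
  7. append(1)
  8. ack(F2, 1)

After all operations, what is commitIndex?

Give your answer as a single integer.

Answer: 1

Derivation:
Op 1: append 1 -> log_len=1
Op 2: F0 acks idx 1 -> match: F0=1 F1=0 F2=0 F3=0; commitIndex=0
Op 3: F3 acks idx 1 -> match: F0=1 F1=0 F2=0 F3=1; commitIndex=1
Op 4: F1 acks idx 1 -> match: F0=1 F1=1 F2=0 F3=1; commitIndex=1
Op 5: append 3 -> log_len=4
Op 6: F1 acks idx 1 -> match: F0=1 F1=1 F2=0 F3=1; commitIndex=1
Op 7: append 1 -> log_len=5
Op 8: F2 acks idx 1 -> match: F0=1 F1=1 F2=1 F3=1; commitIndex=1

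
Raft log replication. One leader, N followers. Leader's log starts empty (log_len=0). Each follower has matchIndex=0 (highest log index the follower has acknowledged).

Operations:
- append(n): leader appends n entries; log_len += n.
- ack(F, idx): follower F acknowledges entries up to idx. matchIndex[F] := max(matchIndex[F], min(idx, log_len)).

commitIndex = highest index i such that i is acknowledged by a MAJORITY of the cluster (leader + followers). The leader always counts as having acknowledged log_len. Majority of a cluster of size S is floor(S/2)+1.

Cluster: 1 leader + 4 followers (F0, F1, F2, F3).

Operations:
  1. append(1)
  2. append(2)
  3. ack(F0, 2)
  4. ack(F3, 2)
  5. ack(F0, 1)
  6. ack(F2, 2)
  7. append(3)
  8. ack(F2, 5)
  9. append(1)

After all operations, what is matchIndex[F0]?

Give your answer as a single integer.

Op 1: append 1 -> log_len=1
Op 2: append 2 -> log_len=3
Op 3: F0 acks idx 2 -> match: F0=2 F1=0 F2=0 F3=0; commitIndex=0
Op 4: F3 acks idx 2 -> match: F0=2 F1=0 F2=0 F3=2; commitIndex=2
Op 5: F0 acks idx 1 -> match: F0=2 F1=0 F2=0 F3=2; commitIndex=2
Op 6: F2 acks idx 2 -> match: F0=2 F1=0 F2=2 F3=2; commitIndex=2
Op 7: append 3 -> log_len=6
Op 8: F2 acks idx 5 -> match: F0=2 F1=0 F2=5 F3=2; commitIndex=2
Op 9: append 1 -> log_len=7

Answer: 2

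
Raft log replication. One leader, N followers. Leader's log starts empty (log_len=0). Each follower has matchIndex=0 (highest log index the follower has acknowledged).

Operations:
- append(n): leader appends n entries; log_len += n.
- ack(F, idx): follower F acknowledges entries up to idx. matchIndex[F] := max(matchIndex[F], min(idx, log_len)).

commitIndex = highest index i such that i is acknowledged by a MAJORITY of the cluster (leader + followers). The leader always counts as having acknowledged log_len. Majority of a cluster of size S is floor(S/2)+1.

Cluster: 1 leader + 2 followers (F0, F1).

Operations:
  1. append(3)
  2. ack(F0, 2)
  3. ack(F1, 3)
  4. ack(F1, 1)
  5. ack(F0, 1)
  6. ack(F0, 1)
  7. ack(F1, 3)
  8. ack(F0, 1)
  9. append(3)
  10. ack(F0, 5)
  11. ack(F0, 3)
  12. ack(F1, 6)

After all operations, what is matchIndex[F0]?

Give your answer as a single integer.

Op 1: append 3 -> log_len=3
Op 2: F0 acks idx 2 -> match: F0=2 F1=0; commitIndex=2
Op 3: F1 acks idx 3 -> match: F0=2 F1=3; commitIndex=3
Op 4: F1 acks idx 1 -> match: F0=2 F1=3; commitIndex=3
Op 5: F0 acks idx 1 -> match: F0=2 F1=3; commitIndex=3
Op 6: F0 acks idx 1 -> match: F0=2 F1=3; commitIndex=3
Op 7: F1 acks idx 3 -> match: F0=2 F1=3; commitIndex=3
Op 8: F0 acks idx 1 -> match: F0=2 F1=3; commitIndex=3
Op 9: append 3 -> log_len=6
Op 10: F0 acks idx 5 -> match: F0=5 F1=3; commitIndex=5
Op 11: F0 acks idx 3 -> match: F0=5 F1=3; commitIndex=5
Op 12: F1 acks idx 6 -> match: F0=5 F1=6; commitIndex=6

Answer: 5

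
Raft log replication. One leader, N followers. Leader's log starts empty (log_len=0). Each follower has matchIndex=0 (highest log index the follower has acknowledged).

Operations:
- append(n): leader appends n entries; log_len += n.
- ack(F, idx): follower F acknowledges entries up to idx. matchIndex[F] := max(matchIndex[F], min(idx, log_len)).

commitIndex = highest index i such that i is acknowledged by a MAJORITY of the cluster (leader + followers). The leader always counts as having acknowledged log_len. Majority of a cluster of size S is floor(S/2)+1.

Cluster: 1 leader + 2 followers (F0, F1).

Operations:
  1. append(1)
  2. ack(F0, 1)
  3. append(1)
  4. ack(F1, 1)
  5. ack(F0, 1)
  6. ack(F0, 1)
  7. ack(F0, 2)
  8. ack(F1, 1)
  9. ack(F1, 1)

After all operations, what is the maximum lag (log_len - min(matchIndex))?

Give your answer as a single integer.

Answer: 1

Derivation:
Op 1: append 1 -> log_len=1
Op 2: F0 acks idx 1 -> match: F0=1 F1=0; commitIndex=1
Op 3: append 1 -> log_len=2
Op 4: F1 acks idx 1 -> match: F0=1 F1=1; commitIndex=1
Op 5: F0 acks idx 1 -> match: F0=1 F1=1; commitIndex=1
Op 6: F0 acks idx 1 -> match: F0=1 F1=1; commitIndex=1
Op 7: F0 acks idx 2 -> match: F0=2 F1=1; commitIndex=2
Op 8: F1 acks idx 1 -> match: F0=2 F1=1; commitIndex=2
Op 9: F1 acks idx 1 -> match: F0=2 F1=1; commitIndex=2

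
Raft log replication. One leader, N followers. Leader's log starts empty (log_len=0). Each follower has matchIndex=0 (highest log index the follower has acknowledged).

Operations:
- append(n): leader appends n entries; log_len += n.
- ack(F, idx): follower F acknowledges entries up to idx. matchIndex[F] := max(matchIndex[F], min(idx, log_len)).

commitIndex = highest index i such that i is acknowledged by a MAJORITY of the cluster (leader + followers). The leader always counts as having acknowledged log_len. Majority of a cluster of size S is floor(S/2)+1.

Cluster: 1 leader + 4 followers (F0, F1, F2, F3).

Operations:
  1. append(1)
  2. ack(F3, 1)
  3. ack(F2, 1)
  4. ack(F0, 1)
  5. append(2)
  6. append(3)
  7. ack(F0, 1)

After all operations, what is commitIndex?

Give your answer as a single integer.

Answer: 1

Derivation:
Op 1: append 1 -> log_len=1
Op 2: F3 acks idx 1 -> match: F0=0 F1=0 F2=0 F3=1; commitIndex=0
Op 3: F2 acks idx 1 -> match: F0=0 F1=0 F2=1 F3=1; commitIndex=1
Op 4: F0 acks idx 1 -> match: F0=1 F1=0 F2=1 F3=1; commitIndex=1
Op 5: append 2 -> log_len=3
Op 6: append 3 -> log_len=6
Op 7: F0 acks idx 1 -> match: F0=1 F1=0 F2=1 F3=1; commitIndex=1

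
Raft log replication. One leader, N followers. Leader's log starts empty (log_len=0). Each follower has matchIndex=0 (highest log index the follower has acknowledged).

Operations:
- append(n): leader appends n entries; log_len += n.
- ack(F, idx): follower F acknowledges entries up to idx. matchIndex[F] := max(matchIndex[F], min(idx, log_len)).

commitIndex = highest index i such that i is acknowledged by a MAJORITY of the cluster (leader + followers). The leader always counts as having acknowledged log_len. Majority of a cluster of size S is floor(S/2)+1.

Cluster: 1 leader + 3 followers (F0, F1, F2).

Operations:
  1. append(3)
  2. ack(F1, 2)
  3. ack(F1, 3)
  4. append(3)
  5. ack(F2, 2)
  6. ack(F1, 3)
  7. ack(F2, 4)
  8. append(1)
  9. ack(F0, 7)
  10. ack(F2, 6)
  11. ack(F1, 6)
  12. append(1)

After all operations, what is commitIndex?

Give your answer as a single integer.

Op 1: append 3 -> log_len=3
Op 2: F1 acks idx 2 -> match: F0=0 F1=2 F2=0; commitIndex=0
Op 3: F1 acks idx 3 -> match: F0=0 F1=3 F2=0; commitIndex=0
Op 4: append 3 -> log_len=6
Op 5: F2 acks idx 2 -> match: F0=0 F1=3 F2=2; commitIndex=2
Op 6: F1 acks idx 3 -> match: F0=0 F1=3 F2=2; commitIndex=2
Op 7: F2 acks idx 4 -> match: F0=0 F1=3 F2=4; commitIndex=3
Op 8: append 1 -> log_len=7
Op 9: F0 acks idx 7 -> match: F0=7 F1=3 F2=4; commitIndex=4
Op 10: F2 acks idx 6 -> match: F0=7 F1=3 F2=6; commitIndex=6
Op 11: F1 acks idx 6 -> match: F0=7 F1=6 F2=6; commitIndex=6
Op 12: append 1 -> log_len=8

Answer: 6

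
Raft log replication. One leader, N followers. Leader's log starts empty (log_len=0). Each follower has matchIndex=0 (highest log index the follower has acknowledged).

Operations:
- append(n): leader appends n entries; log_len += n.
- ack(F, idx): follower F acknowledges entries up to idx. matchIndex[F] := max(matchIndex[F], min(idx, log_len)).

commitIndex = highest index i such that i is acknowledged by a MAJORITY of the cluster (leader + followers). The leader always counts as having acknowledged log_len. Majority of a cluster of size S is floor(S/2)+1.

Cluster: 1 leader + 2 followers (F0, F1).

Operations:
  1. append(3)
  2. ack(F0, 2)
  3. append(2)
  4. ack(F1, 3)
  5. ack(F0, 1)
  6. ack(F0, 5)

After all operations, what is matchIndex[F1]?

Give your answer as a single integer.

Answer: 3

Derivation:
Op 1: append 3 -> log_len=3
Op 2: F0 acks idx 2 -> match: F0=2 F1=0; commitIndex=2
Op 3: append 2 -> log_len=5
Op 4: F1 acks idx 3 -> match: F0=2 F1=3; commitIndex=3
Op 5: F0 acks idx 1 -> match: F0=2 F1=3; commitIndex=3
Op 6: F0 acks idx 5 -> match: F0=5 F1=3; commitIndex=5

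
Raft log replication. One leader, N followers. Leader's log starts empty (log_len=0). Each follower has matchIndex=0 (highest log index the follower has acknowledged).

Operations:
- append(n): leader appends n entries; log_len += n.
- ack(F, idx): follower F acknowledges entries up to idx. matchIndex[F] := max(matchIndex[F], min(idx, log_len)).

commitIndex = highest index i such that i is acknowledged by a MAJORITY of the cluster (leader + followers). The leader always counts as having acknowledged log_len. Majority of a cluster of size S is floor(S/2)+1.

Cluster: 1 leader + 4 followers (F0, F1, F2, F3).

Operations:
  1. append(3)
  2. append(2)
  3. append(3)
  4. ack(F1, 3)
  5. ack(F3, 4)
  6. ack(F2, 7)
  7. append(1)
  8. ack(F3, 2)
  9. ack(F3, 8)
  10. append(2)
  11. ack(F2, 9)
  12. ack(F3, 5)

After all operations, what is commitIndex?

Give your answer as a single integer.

Op 1: append 3 -> log_len=3
Op 2: append 2 -> log_len=5
Op 3: append 3 -> log_len=8
Op 4: F1 acks idx 3 -> match: F0=0 F1=3 F2=0 F3=0; commitIndex=0
Op 5: F3 acks idx 4 -> match: F0=0 F1=3 F2=0 F3=4; commitIndex=3
Op 6: F2 acks idx 7 -> match: F0=0 F1=3 F2=7 F3=4; commitIndex=4
Op 7: append 1 -> log_len=9
Op 8: F3 acks idx 2 -> match: F0=0 F1=3 F2=7 F3=4; commitIndex=4
Op 9: F3 acks idx 8 -> match: F0=0 F1=3 F2=7 F3=8; commitIndex=7
Op 10: append 2 -> log_len=11
Op 11: F2 acks idx 9 -> match: F0=0 F1=3 F2=9 F3=8; commitIndex=8
Op 12: F3 acks idx 5 -> match: F0=0 F1=3 F2=9 F3=8; commitIndex=8

Answer: 8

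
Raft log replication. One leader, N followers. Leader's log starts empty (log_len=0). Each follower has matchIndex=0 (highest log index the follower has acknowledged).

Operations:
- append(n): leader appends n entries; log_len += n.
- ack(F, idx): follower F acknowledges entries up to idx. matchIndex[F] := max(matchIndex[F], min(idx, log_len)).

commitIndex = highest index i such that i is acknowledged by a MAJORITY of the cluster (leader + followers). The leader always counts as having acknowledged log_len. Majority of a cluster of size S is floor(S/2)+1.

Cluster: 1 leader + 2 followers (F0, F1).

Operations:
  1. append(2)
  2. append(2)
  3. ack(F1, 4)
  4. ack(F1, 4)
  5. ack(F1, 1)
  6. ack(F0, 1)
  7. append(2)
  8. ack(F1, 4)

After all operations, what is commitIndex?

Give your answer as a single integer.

Op 1: append 2 -> log_len=2
Op 2: append 2 -> log_len=4
Op 3: F1 acks idx 4 -> match: F0=0 F1=4; commitIndex=4
Op 4: F1 acks idx 4 -> match: F0=0 F1=4; commitIndex=4
Op 5: F1 acks idx 1 -> match: F0=0 F1=4; commitIndex=4
Op 6: F0 acks idx 1 -> match: F0=1 F1=4; commitIndex=4
Op 7: append 2 -> log_len=6
Op 8: F1 acks idx 4 -> match: F0=1 F1=4; commitIndex=4

Answer: 4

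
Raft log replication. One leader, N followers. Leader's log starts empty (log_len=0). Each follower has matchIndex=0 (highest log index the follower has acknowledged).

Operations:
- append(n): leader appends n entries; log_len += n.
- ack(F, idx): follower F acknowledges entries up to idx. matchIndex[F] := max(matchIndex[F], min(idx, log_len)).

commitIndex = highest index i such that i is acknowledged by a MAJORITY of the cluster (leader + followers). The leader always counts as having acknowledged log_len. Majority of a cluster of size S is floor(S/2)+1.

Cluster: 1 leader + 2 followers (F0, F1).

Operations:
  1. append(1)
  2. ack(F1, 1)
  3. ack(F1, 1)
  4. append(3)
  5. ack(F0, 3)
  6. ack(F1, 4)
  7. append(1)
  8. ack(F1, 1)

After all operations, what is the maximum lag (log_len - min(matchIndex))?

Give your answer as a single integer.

Answer: 2

Derivation:
Op 1: append 1 -> log_len=1
Op 2: F1 acks idx 1 -> match: F0=0 F1=1; commitIndex=1
Op 3: F1 acks idx 1 -> match: F0=0 F1=1; commitIndex=1
Op 4: append 3 -> log_len=4
Op 5: F0 acks idx 3 -> match: F0=3 F1=1; commitIndex=3
Op 6: F1 acks idx 4 -> match: F0=3 F1=4; commitIndex=4
Op 7: append 1 -> log_len=5
Op 8: F1 acks idx 1 -> match: F0=3 F1=4; commitIndex=4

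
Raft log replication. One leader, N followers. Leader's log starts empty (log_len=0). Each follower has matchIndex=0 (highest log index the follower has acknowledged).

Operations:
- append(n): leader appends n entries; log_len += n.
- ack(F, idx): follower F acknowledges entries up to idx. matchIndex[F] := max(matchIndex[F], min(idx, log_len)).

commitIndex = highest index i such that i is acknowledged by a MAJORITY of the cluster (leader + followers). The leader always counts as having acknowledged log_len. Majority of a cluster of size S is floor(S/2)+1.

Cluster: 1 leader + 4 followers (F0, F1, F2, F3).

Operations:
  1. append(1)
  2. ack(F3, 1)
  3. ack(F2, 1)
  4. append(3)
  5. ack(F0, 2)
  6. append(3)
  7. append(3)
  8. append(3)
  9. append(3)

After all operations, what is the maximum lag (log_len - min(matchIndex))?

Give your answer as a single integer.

Op 1: append 1 -> log_len=1
Op 2: F3 acks idx 1 -> match: F0=0 F1=0 F2=0 F3=1; commitIndex=0
Op 3: F2 acks idx 1 -> match: F0=0 F1=0 F2=1 F3=1; commitIndex=1
Op 4: append 3 -> log_len=4
Op 5: F0 acks idx 2 -> match: F0=2 F1=0 F2=1 F3=1; commitIndex=1
Op 6: append 3 -> log_len=7
Op 7: append 3 -> log_len=10
Op 8: append 3 -> log_len=13
Op 9: append 3 -> log_len=16

Answer: 16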